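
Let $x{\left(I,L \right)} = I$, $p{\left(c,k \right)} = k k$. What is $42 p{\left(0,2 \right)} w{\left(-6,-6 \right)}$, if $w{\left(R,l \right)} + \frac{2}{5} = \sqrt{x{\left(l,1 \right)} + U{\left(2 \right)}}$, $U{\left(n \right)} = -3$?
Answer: $- \frac{336}{5} + 504 i \approx -67.2 + 504.0 i$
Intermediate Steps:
$p{\left(c,k \right)} = k^{2}$
$w{\left(R,l \right)} = - \frac{2}{5} + \sqrt{-3 + l}$ ($w{\left(R,l \right)} = - \frac{2}{5} + \sqrt{l - 3} = - \frac{2}{5} + \sqrt{-3 + l}$)
$42 p{\left(0,2 \right)} w{\left(-6,-6 \right)} = 42 \cdot 2^{2} \left(- \frac{2}{5} + \sqrt{-3 - 6}\right) = 42 \cdot 4 \left(- \frac{2}{5} + \sqrt{-9}\right) = 168 \left(- \frac{2}{5} + 3 i\right) = - \frac{336}{5} + 504 i$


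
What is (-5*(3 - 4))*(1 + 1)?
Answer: 10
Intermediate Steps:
(-5*(3 - 4))*(1 + 1) = -5*(-1)*2 = 5*2 = 10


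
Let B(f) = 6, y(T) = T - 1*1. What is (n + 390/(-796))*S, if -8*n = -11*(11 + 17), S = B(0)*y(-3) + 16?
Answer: -60512/199 ≈ -304.08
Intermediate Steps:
y(T) = -1 + T (y(T) = T - 1 = -1 + T)
S = -8 (S = 6*(-1 - 3) + 16 = 6*(-4) + 16 = -24 + 16 = -8)
n = 77/2 (n = -(-11)*(11 + 17)/8 = -(-11)*28/8 = -1/8*(-308) = 77/2 ≈ 38.500)
(n + 390/(-796))*S = (77/2 + 390/(-796))*(-8) = (77/2 + 390*(-1/796))*(-8) = (77/2 - 195/398)*(-8) = (7564/199)*(-8) = -60512/199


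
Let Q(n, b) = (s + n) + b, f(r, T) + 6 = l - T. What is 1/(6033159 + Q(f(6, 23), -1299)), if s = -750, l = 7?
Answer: 1/6031088 ≈ 1.6581e-7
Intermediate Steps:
f(r, T) = 1 - T (f(r, T) = -6 + (7 - T) = 1 - T)
Q(n, b) = -750 + b + n (Q(n, b) = (-750 + n) + b = -750 + b + n)
1/(6033159 + Q(f(6, 23), -1299)) = 1/(6033159 + (-750 - 1299 + (1 - 1*23))) = 1/(6033159 + (-750 - 1299 + (1 - 23))) = 1/(6033159 + (-750 - 1299 - 22)) = 1/(6033159 - 2071) = 1/6031088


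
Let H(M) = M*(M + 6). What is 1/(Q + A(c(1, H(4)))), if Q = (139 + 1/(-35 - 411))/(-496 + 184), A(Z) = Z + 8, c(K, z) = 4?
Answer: 139152/1607831 ≈ 0.086546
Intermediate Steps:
H(M) = M*(6 + M)
A(Z) = 8 + Z
Q = -61993/139152 (Q = (139 + 1/(-446))/(-312) = (139 - 1/446)*(-1/312) = (61993/446)*(-1/312) = -61993/139152 ≈ -0.44551)
1/(Q + A(c(1, H(4)))) = 1/(-61993/139152 + (8 + 4)) = 1/(-61993/139152 + 12) = 1/(1607831/139152) = 139152/1607831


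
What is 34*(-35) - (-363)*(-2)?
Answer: -1916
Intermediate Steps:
34*(-35) - (-363)*(-2) = -1190 - 1*726 = -1190 - 726 = -1916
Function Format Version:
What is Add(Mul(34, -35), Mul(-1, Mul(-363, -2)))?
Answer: -1916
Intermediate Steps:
Add(Mul(34, -35), Mul(-1, Mul(-363, -2))) = Add(-1190, Mul(-1, 726)) = Add(-1190, -726) = -1916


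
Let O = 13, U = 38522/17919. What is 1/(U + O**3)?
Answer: 1629/3582415 ≈ 0.00045472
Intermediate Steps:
U = 3502/1629 (U = 38522*(1/17919) = 3502/1629 ≈ 2.1498)
1/(U + O**3) = 1/(3502/1629 + 13**3) = 1/(3502/1629 + 2197) = 1/(3582415/1629) = 1629/3582415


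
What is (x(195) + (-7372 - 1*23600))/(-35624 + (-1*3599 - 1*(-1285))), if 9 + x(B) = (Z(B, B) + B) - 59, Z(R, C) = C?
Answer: 15325/18969 ≈ 0.80790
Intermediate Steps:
x(B) = -68 + 2*B (x(B) = -9 + ((B + B) - 59) = -9 + (2*B - 59) = -9 + (-59 + 2*B) = -68 + 2*B)
(x(195) + (-7372 - 1*23600))/(-35624 + (-1*3599 - 1*(-1285))) = ((-68 + 2*195) + (-7372 - 1*23600))/(-35624 + (-1*3599 - 1*(-1285))) = ((-68 + 390) + (-7372 - 23600))/(-35624 + (-3599 + 1285)) = (322 - 30972)/(-35624 - 2314) = -30650/(-37938) = -30650*(-1/37938) = 15325/18969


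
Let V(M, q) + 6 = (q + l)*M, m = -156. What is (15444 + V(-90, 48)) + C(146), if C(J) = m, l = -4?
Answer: 11322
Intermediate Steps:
C(J) = -156
V(M, q) = -6 + M*(-4 + q) (V(M, q) = -6 + (q - 4)*M = -6 + (-4 + q)*M = -6 + M*(-4 + q))
(15444 + V(-90, 48)) + C(146) = (15444 + (-6 - 4*(-90) - 90*48)) - 156 = (15444 + (-6 + 360 - 4320)) - 156 = (15444 - 3966) - 156 = 11478 - 156 = 11322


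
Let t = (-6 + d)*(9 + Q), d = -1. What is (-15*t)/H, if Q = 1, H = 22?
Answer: 525/11 ≈ 47.727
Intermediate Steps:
t = -70 (t = (-6 - 1)*(9 + 1) = -7*10 = -70)
(-15*t)/H = -15*(-70)/22 = 1050*(1/22) = 525/11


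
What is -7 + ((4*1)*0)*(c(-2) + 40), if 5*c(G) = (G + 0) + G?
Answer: -7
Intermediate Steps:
c(G) = 2*G/5 (c(G) = ((G + 0) + G)/5 = (G + G)/5 = (2*G)/5 = 2*G/5)
-7 + ((4*1)*0)*(c(-2) + 40) = -7 + ((4*1)*0)*((⅖)*(-2) + 40) = -7 + (4*0)*(-⅘ + 40) = -7 + 0*(196/5) = -7 + 0 = -7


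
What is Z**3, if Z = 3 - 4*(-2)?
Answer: 1331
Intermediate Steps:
Z = 11 (Z = 3 + 8 = 11)
Z**3 = 11**3 = 1331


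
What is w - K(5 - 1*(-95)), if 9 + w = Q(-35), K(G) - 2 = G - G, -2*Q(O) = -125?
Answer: 103/2 ≈ 51.500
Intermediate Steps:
Q(O) = 125/2 (Q(O) = -1/2*(-125) = 125/2)
K(G) = 2 (K(G) = 2 + (G - G) = 2 + 0 = 2)
w = 107/2 (w = -9 + 125/2 = 107/2 ≈ 53.500)
w - K(5 - 1*(-95)) = 107/2 - 1*2 = 107/2 - 2 = 103/2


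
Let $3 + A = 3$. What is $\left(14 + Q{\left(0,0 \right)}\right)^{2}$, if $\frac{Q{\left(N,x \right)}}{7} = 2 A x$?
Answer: $196$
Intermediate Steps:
$A = 0$ ($A = -3 + 3 = 0$)
$Q{\left(N,x \right)} = 0$ ($Q{\left(N,x \right)} = 7 \cdot 2 \cdot 0 x = 7 \cdot 0 x = 7 \cdot 0 = 0$)
$\left(14 + Q{\left(0,0 \right)}\right)^{2} = \left(14 + 0\right)^{2} = 14^{2} = 196$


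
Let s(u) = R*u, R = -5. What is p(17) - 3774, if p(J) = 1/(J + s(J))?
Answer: -256633/68 ≈ -3774.0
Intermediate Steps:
s(u) = -5*u
p(J) = -1/(4*J) (p(J) = 1/(J - 5*J) = 1/(-4*J) = -1/(4*J))
p(17) - 3774 = -¼/17 - 3774 = -¼*1/17 - 3774 = -1/68 - 3774 = -256633/68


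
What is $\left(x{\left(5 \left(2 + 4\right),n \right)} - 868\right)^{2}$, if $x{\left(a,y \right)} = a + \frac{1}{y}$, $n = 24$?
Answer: $\frac{404452321}{576} \approx 7.0217 \cdot 10^{5}$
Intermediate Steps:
$\left(x{\left(5 \left(2 + 4\right),n \right)} - 868\right)^{2} = \left(\left(5 \left(2 + 4\right) + \frac{1}{24}\right) - 868\right)^{2} = \left(\left(5 \cdot 6 + \frac{1}{24}\right) - 868\right)^{2} = \left(\left(30 + \frac{1}{24}\right) - 868\right)^{2} = \left(\frac{721}{24} - 868\right)^{2} = \left(- \frac{20111}{24}\right)^{2} = \frac{404452321}{576}$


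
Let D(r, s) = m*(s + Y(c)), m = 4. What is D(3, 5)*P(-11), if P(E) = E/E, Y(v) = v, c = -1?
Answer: 16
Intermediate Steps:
D(r, s) = -4 + 4*s (D(r, s) = 4*(s - 1) = 4*(-1 + s) = -4 + 4*s)
P(E) = 1
D(3, 5)*P(-11) = (-4 + 4*5)*1 = (-4 + 20)*1 = 16*1 = 16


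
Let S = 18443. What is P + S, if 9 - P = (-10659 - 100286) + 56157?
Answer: 73240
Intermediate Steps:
P = 54797 (P = 9 - ((-10659 - 100286) + 56157) = 9 - (-110945 + 56157) = 9 - 1*(-54788) = 9 + 54788 = 54797)
P + S = 54797 + 18443 = 73240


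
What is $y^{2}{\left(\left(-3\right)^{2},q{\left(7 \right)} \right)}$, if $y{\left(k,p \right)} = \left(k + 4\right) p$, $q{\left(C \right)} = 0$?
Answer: $0$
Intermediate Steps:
$y{\left(k,p \right)} = p \left(4 + k\right)$ ($y{\left(k,p \right)} = \left(4 + k\right) p = p \left(4 + k\right)$)
$y^{2}{\left(\left(-3\right)^{2},q{\left(7 \right)} \right)} = \left(0 \left(4 + \left(-3\right)^{2}\right)\right)^{2} = \left(0 \left(4 + 9\right)\right)^{2} = \left(0 \cdot 13\right)^{2} = 0^{2} = 0$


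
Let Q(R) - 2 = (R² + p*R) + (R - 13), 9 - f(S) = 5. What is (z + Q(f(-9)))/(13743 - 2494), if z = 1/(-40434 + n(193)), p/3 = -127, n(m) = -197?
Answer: -61555966/457058119 ≈ -0.13468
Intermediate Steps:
f(S) = 4 (f(S) = 9 - 1*5 = 9 - 5 = 4)
p = -381 (p = 3*(-127) = -381)
z = -1/40631 (z = 1/(-40434 - 197) = 1/(-40631) = -1/40631 ≈ -2.4612e-5)
Q(R) = -11 + R² - 380*R (Q(R) = 2 + ((R² - 381*R) + (R - 13)) = 2 + ((R² - 381*R) + (-13 + R)) = 2 + (-13 + R² - 380*R) = -11 + R² - 380*R)
(z + Q(f(-9)))/(13743 - 2494) = (-1/40631 + (-11 + 4² - 380*4))/(13743 - 2494) = (-1/40631 + (-11 + 16 - 1520))/11249 = (-1/40631 - 1515)*(1/11249) = -61555966/40631*1/11249 = -61555966/457058119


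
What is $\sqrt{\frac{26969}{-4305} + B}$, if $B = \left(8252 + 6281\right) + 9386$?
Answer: $\frac{\sqrt{443175323430}}{4305} \approx 154.64$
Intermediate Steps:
$B = 23919$ ($B = 14533 + 9386 = 23919$)
$\sqrt{\frac{26969}{-4305} + B} = \sqrt{\frac{26969}{-4305} + 23919} = \sqrt{26969 \left(- \frac{1}{4305}\right) + 23919} = \sqrt{- \frac{26969}{4305} + 23919} = \sqrt{\frac{102944326}{4305}} = \frac{\sqrt{443175323430}}{4305}$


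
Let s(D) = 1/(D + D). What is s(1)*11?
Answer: 11/2 ≈ 5.5000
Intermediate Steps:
s(D) = 1/(2*D)
s(1)*11 = ((½)/1)*11 = ((½)*1)*11 = (½)*11 = 11/2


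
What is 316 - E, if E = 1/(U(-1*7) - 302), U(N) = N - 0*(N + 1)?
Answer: 97645/309 ≈ 316.00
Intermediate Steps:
U(N) = N (U(N) = N - 0*(1 + N) = N - 1*0 = N + 0 = N)
E = -1/309 (E = 1/(-1*7 - 302) = 1/(-7 - 302) = 1/(-309) = -1/309 ≈ -0.0032362)
316 - E = 316 - 1*(-1/309) = 316 + 1/309 = 97645/309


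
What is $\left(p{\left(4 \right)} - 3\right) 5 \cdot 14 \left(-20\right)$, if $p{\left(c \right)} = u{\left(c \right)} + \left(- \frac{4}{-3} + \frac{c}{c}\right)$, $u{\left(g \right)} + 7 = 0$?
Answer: $\frac{32200}{3} \approx 10733.0$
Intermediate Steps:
$u{\left(g \right)} = -7$ ($u{\left(g \right)} = -7 + 0 = -7$)
$p{\left(c \right)} = - \frac{14}{3}$ ($p{\left(c \right)} = -7 + \left(- \frac{4}{-3} + \frac{c}{c}\right) = -7 + \left(\left(-4\right) \left(- \frac{1}{3}\right) + 1\right) = -7 + \left(\frac{4}{3} + 1\right) = -7 + \frac{7}{3} = - \frac{14}{3}$)
$\left(p{\left(4 \right)} - 3\right) 5 \cdot 14 \left(-20\right) = \left(- \frac{14}{3} - 3\right) 5 \cdot 14 \left(-20\right) = \left(- \frac{23}{3}\right) 5 \cdot 14 \left(-20\right) = \left(- \frac{115}{3}\right) 14 \left(-20\right) = \left(- \frac{1610}{3}\right) \left(-20\right) = \frac{32200}{3}$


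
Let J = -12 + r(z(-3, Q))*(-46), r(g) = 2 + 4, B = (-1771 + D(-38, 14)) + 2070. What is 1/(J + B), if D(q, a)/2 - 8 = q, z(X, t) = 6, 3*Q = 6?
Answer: -1/49 ≈ -0.020408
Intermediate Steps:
Q = 2 (Q = (⅓)*6 = 2)
D(q, a) = 16 + 2*q
B = 239 (B = (-1771 + (16 + 2*(-38))) + 2070 = (-1771 + (16 - 76)) + 2070 = (-1771 - 60) + 2070 = -1831 + 2070 = 239)
r(g) = 6
J = -288 (J = -12 + 6*(-46) = -12 - 276 = -288)
1/(J + B) = 1/(-288 + 239) = 1/(-49) = -1/49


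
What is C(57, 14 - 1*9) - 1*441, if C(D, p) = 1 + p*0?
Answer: -440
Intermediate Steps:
C(D, p) = 1 (C(D, p) = 1 + 0 = 1)
C(57, 14 - 1*9) - 1*441 = 1 - 1*441 = 1 - 441 = -440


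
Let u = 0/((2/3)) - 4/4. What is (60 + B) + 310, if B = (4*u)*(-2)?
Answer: 378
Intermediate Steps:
u = -1 (u = 0/((2*(⅓))) - 4*¼ = 0/(⅔) - 1 = 0*(3/2) - 1 = 0 - 1 = -1)
B = 8 (B = (4*(-1))*(-2) = -4*(-2) = 8)
(60 + B) + 310 = (60 + 8) + 310 = 68 + 310 = 378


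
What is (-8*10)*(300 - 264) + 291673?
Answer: 288793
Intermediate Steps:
(-8*10)*(300 - 264) + 291673 = -80*36 + 291673 = -2880 + 291673 = 288793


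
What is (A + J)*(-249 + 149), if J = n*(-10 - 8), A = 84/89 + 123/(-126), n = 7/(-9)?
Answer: -2610550/1869 ≈ -1396.8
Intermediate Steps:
n = -7/9 (n = 7*(-⅑) = -7/9 ≈ -0.77778)
A = -121/3738 (A = 84*(1/89) + 123*(-1/126) = 84/89 - 41/42 = -121/3738 ≈ -0.032370)
J = 14 (J = -7*(-10 - 8)/9 = -7/9*(-18) = 14)
(A + J)*(-249 + 149) = (-121/3738 + 14)*(-249 + 149) = (52211/3738)*(-100) = -2610550/1869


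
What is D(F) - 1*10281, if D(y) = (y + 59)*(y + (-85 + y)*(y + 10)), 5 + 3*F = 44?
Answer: -128577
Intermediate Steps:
F = 13 (F = -5/3 + (⅓)*44 = -5/3 + 44/3 = 13)
D(y) = (59 + y)*(y + (-85 + y)*(10 + y))
D(F) - 1*10281 = (-50150 + 13³ - 5216*13 - 15*13²) - 1*10281 = (-50150 + 2197 - 67808 - 15*169) - 10281 = (-50150 + 2197 - 67808 - 2535) - 10281 = -118296 - 10281 = -128577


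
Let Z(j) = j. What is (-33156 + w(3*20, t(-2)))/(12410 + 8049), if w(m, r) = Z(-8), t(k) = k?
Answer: -33164/20459 ≈ -1.6210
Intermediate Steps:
w(m, r) = -8
(-33156 + w(3*20, t(-2)))/(12410 + 8049) = (-33156 - 8)/(12410 + 8049) = -33164/20459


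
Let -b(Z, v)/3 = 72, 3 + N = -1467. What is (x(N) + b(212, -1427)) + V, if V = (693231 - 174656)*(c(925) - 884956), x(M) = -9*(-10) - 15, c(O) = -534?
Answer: -459192976891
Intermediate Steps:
N = -1470 (N = -3 - 1467 = -1470)
x(M) = 75 (x(M) = 90 - 15 = 75)
b(Z, v) = -216 (b(Z, v) = -3*72 = -216)
V = -459192976750 (V = (693231 - 174656)*(-534 - 884956) = 518575*(-885490) = -459192976750)
(x(N) + b(212, -1427)) + V = (75 - 216) - 459192976750 = -141 - 459192976750 = -459192976891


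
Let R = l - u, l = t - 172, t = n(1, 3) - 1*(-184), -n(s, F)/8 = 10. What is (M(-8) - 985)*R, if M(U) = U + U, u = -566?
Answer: -498498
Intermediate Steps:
n(s, F) = -80 (n(s, F) = -8*10 = -80)
t = 104 (t = -80 - 1*(-184) = -80 + 184 = 104)
l = -68 (l = 104 - 172 = -68)
R = 498 (R = -68 - 1*(-566) = -68 + 566 = 498)
M(U) = 2*U
(M(-8) - 985)*R = (2*(-8) - 985)*498 = (-16 - 985)*498 = -1001*498 = -498498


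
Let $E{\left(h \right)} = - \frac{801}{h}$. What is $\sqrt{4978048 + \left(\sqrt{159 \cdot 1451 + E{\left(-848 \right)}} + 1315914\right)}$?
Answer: $\frac{\sqrt{70718957032 + 53 \sqrt{10369027749}}}{106} \approx 2508.9$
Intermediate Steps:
$\sqrt{4978048 + \left(\sqrt{159 \cdot 1451 + E{\left(-848 \right)}} + 1315914\right)} = \sqrt{4978048 + \left(\sqrt{159 \cdot 1451 - \frac{801}{-848}} + 1315914\right)} = \sqrt{4978048 + \left(\sqrt{230709 - - \frac{801}{848}} + 1315914\right)} = \sqrt{4978048 + \left(\sqrt{230709 + \frac{801}{848}} + 1315914\right)} = \sqrt{4978048 + \left(\sqrt{\frac{195642033}{848}} + 1315914\right)} = \sqrt{4978048 + \left(\frac{\sqrt{10369027749}}{212} + 1315914\right)} = \sqrt{4978048 + \left(1315914 + \frac{\sqrt{10369027749}}{212}\right)} = \sqrt{6293962 + \frac{\sqrt{10369027749}}{212}}$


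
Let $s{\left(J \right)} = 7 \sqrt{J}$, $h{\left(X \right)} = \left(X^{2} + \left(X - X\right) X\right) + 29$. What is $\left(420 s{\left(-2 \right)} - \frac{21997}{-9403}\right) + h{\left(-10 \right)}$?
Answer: $\frac{1234984}{9403} + 2940 i \sqrt{2} \approx 131.34 + 4157.8 i$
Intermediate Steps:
$h{\left(X \right)} = 29 + X^{2}$ ($h{\left(X \right)} = \left(X^{2} + 0 X\right) + 29 = \left(X^{2} + 0\right) + 29 = X^{2} + 29 = 29 + X^{2}$)
$\left(420 s{\left(-2 \right)} - \frac{21997}{-9403}\right) + h{\left(-10 \right)} = \left(420 \cdot 7 \sqrt{-2} - \frac{21997}{-9403}\right) + \left(29 + \left(-10\right)^{2}\right) = \left(420 \cdot 7 i \sqrt{2} - - \frac{21997}{9403}\right) + \left(29 + 100\right) = \left(420 \cdot 7 i \sqrt{2} + \frac{21997}{9403}\right) + 129 = \left(2940 i \sqrt{2} + \frac{21997}{9403}\right) + 129 = \left(\frac{21997}{9403} + 2940 i \sqrt{2}\right) + 129 = \frac{1234984}{9403} + 2940 i \sqrt{2}$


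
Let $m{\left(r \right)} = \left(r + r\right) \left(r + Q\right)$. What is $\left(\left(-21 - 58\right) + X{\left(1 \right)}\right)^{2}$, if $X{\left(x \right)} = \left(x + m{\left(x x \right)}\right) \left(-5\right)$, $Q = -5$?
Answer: $1936$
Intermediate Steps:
$m{\left(r \right)} = 2 r \left(-5 + r\right)$ ($m{\left(r \right)} = \left(r + r\right) \left(r - 5\right) = 2 r \left(-5 + r\right)$)
$X{\left(x \right)} = - 5 x - 10 x^{2} \left(-5 + x^{2}\right)$ ($X{\left(x \right)} = \left(x + 2 x x \left(-5 + x x\right)\right) \left(-5\right) = \left(x + 2 x^{2} \left(-5 + x^{2}\right)\right) \left(-5\right) = - 5 x - 10 x^{2} \left(-5 + x^{2}\right)$)
$\left(\left(-21 - 58\right) + X{\left(1 \right)}\right)^{2} = \left(\left(-21 - 58\right) + 5 \cdot 1 \left(-1 + 2 \cdot 1 \left(5 - 1^{2}\right)\right)\right)^{2} = \left(-79 + 5 \cdot 1 \left(-1 + 2 \cdot 1 \left(5 - 1\right)\right)\right)^{2} = \left(-79 + 5 \cdot 1 \left(-1 + 2 \cdot 1 \cdot 4\right)\right)^{2} = \left(-79 + 5 \cdot 1 \left(-1 + 8\right)\right)^{2} = \left(-79 + 5 \cdot 1 \cdot 7\right)^{2} = \left(-79 + 35\right)^{2} = \left(-44\right)^{2} = 1936$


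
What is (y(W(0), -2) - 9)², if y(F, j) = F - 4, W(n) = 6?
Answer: 49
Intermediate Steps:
y(F, j) = -4 + F
(y(W(0), -2) - 9)² = ((-4 + 6) - 9)² = (2 - 9)² = (-7)² = 49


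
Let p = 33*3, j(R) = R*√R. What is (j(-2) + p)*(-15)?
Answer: -1485 + 30*I*√2 ≈ -1485.0 + 42.426*I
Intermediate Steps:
j(R) = R^(3/2)
p = 99
(j(-2) + p)*(-15) = ((-2)^(3/2) + 99)*(-15) = (-2*I*√2 + 99)*(-15) = (99 - 2*I*√2)*(-15) = -1485 + 30*I*√2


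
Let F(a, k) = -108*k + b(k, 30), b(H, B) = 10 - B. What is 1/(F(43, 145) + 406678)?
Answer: 1/390998 ≈ 2.5576e-6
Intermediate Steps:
F(a, k) = -20 - 108*k (F(a, k) = -108*k + (10 - 1*30) = -108*k + (10 - 30) = -108*k - 20 = -20 - 108*k)
1/(F(43, 145) + 406678) = 1/((-20 - 108*145) + 406678) = 1/((-20 - 15660) + 406678) = 1/(-15680 + 406678) = 1/390998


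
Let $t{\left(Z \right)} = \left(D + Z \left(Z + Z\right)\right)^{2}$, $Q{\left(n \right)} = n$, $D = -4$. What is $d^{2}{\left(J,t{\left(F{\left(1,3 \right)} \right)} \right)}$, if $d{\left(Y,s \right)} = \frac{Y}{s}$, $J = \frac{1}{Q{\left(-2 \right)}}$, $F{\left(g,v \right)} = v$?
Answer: $\frac{1}{153664} \approx 6.5077 \cdot 10^{-6}$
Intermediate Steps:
$J = - \frac{1}{2}$ ($J = \frac{1}{-2} = - \frac{1}{2} \approx -0.5$)
$t{\left(Z \right)} = \left(-4 + 2 Z^{2}\right)^{2}$ ($t{\left(Z \right)} = \left(-4 + Z \left(Z + Z\right)\right)^{2} = \left(-4 + Z 2 Z\right)^{2} = \left(-4 + 2 Z^{2}\right)^{2}$)
$d^{2}{\left(J,t{\left(F{\left(1,3 \right)} \right)} \right)} = \left(- \frac{1}{2 \cdot 4 \left(-2 + 3^{2}\right)^{2}}\right)^{2} = \left(- \frac{1}{2 \cdot 4 \left(-2 + 9\right)^{2}}\right)^{2} = \left(- \frac{1}{2 \cdot 4 \cdot 7^{2}}\right)^{2} = \left(- \frac{1}{2 \cdot 4 \cdot 49}\right)^{2} = \left(- \frac{1}{2 \cdot 196}\right)^{2} = \left(\left(- \frac{1}{2}\right) \frac{1}{196}\right)^{2} = \left(- \frac{1}{392}\right)^{2} = \frac{1}{153664}$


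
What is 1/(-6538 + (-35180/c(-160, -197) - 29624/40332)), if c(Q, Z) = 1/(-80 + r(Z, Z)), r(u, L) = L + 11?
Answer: 10083/94289573980 ≈ 1.0694e-7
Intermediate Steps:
r(u, L) = 11 + L
c(Q, Z) = 1/(-69 + Z) (c(Q, Z) = 1/(-80 + (11 + Z)) = 1/(-69 + Z))
1/(-6538 + (-35180/c(-160, -197) - 29624/40332)) = 1/(-6538 + (-35180/(1/(-69 - 197)) - 29624/40332)) = 1/(-6538 + (-35180/(1/(-266)) - 29624*1/40332)) = 1/(-6538 + (-35180/(-1/266) - 7406/10083)) = 1/(-6538 + (-35180*(-266) - 7406/10083)) = 1/(-6538 + (9357880 - 7406/10083)) = 1/(-6538 + 94355496634/10083) = 1/(94289573980/10083) = 10083/94289573980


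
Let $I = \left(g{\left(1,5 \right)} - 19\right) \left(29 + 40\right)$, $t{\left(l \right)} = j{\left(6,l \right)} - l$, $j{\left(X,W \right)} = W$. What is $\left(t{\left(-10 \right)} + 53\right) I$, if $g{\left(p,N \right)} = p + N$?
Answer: $-47541$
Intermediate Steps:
$g{\left(p,N \right)} = N + p$
$t{\left(l \right)} = 0$ ($t{\left(l \right)} = l - l = 0$)
$I = -897$ ($I = \left(\left(5 + 1\right) - 19\right) \left(29 + 40\right) = \left(6 - 19\right) 69 = \left(-13\right) 69 = -897$)
$\left(t{\left(-10 \right)} + 53\right) I = \left(0 + 53\right) \left(-897\right) = 53 \left(-897\right) = -47541$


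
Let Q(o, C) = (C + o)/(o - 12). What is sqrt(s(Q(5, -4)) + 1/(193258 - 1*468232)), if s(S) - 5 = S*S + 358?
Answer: sqrt(27448227145938)/274974 ≈ 19.053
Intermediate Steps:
Q(o, C) = (C + o)/(-12 + o)
s(S) = 363 + S**2 (s(S) = 5 + (S*S + 358) = 5 + (S**2 + 358) = 5 + (358 + S**2) = 363 + S**2)
sqrt(s(Q(5, -4)) + 1/(193258 - 1*468232)) = sqrt((363 + ((-4 + 5)/(-12 + 5))**2) + 1/(193258 - 1*468232)) = sqrt((363 + (1/(-7))**2) + 1/(193258 - 468232)) = sqrt((363 + (-1/7*1)**2) + 1/(-274974)) = sqrt((363 + (-1/7)**2) - 1/274974) = sqrt((363 + 1/49) - 1/274974) = sqrt(17788/49 - 1/274974) = sqrt(698748209/1924818) = sqrt(27448227145938)/274974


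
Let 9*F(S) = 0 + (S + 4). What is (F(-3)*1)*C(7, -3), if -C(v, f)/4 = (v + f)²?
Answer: -64/9 ≈ -7.1111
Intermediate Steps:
F(S) = 4/9 + S/9 (F(S) = (0 + (S + 4))/9 = (0 + (4 + S))/9 = (4 + S)/9 = 4/9 + S/9)
C(v, f) = -4*(f + v)² (C(v, f) = -4*(v + f)² = -4*(f + v)²)
(F(-3)*1)*C(7, -3) = ((4/9 + (⅑)*(-3))*1)*(-4*(-3 + 7)²) = ((4/9 - ⅓)*1)*(-4*4²) = ((⅑)*1)*(-4*16) = (⅑)*(-64) = -64/9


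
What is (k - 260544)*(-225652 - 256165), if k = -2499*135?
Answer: 288082720653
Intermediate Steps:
k = -337365
(k - 260544)*(-225652 - 256165) = (-337365 - 260544)*(-225652 - 256165) = -597909*(-481817) = 288082720653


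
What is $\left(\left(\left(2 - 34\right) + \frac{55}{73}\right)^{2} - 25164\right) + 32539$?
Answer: $\frac{44504336}{5329} \approx 8351.3$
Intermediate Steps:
$\left(\left(\left(2 - 34\right) + \frac{55}{73}\right)^{2} - 25164\right) + 32539 = \left(\left(\left(2 - 34\right) + 55 \cdot \frac{1}{73}\right)^{2} - 25164\right) + 32539 = \left(\left(-32 + \frac{55}{73}\right)^{2} - 25164\right) + 32539 = \left(\left(- \frac{2281}{73}\right)^{2} - 25164\right) + 32539 = \left(\frac{5202961}{5329} - 25164\right) + 32539 = - \frac{128895995}{5329} + 32539 = \frac{44504336}{5329}$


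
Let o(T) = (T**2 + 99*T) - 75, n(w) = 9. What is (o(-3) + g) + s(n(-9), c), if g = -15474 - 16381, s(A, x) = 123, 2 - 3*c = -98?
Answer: -32095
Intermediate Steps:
c = 100/3 (c = 2/3 - 1/3*(-98) = 2/3 + 98/3 = 100/3 ≈ 33.333)
o(T) = -75 + T**2 + 99*T
g = -31855
(o(-3) + g) + s(n(-9), c) = ((-75 + (-3)**2 + 99*(-3)) - 31855) + 123 = ((-75 + 9 - 297) - 31855) + 123 = (-363 - 31855) + 123 = -32218 + 123 = -32095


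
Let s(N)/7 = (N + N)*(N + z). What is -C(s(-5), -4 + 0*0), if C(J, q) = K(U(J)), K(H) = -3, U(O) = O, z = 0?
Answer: 3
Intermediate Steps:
s(N) = 14*N² (s(N) = 7*((N + N)*(N + 0)) = 7*((2*N)*N) = 7*(2*N²) = 14*N²)
C(J, q) = -3
-C(s(-5), -4 + 0*0) = -1*(-3) = 3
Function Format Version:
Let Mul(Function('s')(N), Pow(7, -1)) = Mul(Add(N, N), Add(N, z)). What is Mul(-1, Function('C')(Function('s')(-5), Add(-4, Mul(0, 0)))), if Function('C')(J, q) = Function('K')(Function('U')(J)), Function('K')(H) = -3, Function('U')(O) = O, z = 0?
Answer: 3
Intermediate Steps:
Function('s')(N) = Mul(14, Pow(N, 2)) (Function('s')(N) = Mul(7, Mul(Add(N, N), Add(N, 0))) = Mul(7, Mul(Mul(2, N), N)) = Mul(7, Mul(2, Pow(N, 2))) = Mul(14, Pow(N, 2)))
Function('C')(J, q) = -3
Mul(-1, Function('C')(Function('s')(-5), Add(-4, Mul(0, 0)))) = Mul(-1, -3) = 3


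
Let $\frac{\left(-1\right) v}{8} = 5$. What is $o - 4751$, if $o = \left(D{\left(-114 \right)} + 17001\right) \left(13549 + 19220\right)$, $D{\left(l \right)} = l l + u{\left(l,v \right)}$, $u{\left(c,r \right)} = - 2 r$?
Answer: $985588462$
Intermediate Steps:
$v = -40$ ($v = \left(-8\right) 5 = -40$)
$D{\left(l \right)} = 80 + l^{2}$ ($D{\left(l \right)} = l l - -80 = l^{2} + 80 = 80 + l^{2}$)
$o = 985593213$ ($o = \left(\left(80 + \left(-114\right)^{2}\right) + 17001\right) \left(13549 + 19220\right) = \left(\left(80 + 12996\right) + 17001\right) 32769 = \left(13076 + 17001\right) 32769 = 30077 \cdot 32769 = 985593213$)
$o - 4751 = 985593213 - 4751 = 985588462$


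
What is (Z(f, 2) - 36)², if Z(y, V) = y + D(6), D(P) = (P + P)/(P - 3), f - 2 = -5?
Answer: 1225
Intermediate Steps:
f = -3 (f = 2 - 5 = -3)
D(P) = 2*P/(-3 + P) (D(P) = (2*P)/(-3 + P) = 2*P/(-3 + P))
Z(y, V) = 4 + y (Z(y, V) = y + 2*6/(-3 + 6) = y + 2*6/3 = y + 2*6*(⅓) = y + 4 = 4 + y)
(Z(f, 2) - 36)² = ((4 - 3) - 36)² = (1 - 36)² = (-35)² = 1225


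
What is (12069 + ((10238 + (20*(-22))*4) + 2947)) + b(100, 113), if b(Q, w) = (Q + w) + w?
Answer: 23820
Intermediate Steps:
b(Q, w) = Q + 2*w
(12069 + ((10238 + (20*(-22))*4) + 2947)) + b(100, 113) = (12069 + ((10238 + (20*(-22))*4) + 2947)) + (100 + 2*113) = (12069 + ((10238 - 440*4) + 2947)) + (100 + 226) = (12069 + ((10238 - 1760) + 2947)) + 326 = (12069 + (8478 + 2947)) + 326 = (12069 + 11425) + 326 = 23494 + 326 = 23820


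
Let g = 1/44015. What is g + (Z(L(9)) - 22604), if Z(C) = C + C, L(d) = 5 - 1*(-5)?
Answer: -994034759/44015 ≈ -22584.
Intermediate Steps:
L(d) = 10 (L(d) = 5 + 5 = 10)
Z(C) = 2*C
g = 1/44015 ≈ 2.2720e-5
g + (Z(L(9)) - 22604) = 1/44015 + (2*10 - 22604) = 1/44015 + (20 - 22604) = 1/44015 - 22584 = -994034759/44015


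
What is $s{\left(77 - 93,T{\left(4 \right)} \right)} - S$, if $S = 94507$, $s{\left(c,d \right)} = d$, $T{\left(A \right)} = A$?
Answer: $-94503$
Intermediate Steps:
$s{\left(77 - 93,T{\left(4 \right)} \right)} - S = 4 - 94507 = -94503$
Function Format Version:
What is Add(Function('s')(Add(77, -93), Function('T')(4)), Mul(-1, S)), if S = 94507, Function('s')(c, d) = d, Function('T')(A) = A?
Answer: -94503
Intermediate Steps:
Add(Function('s')(Add(77, -93), Function('T')(4)), Mul(-1, S)) = Add(4, Mul(-1, 94507)) = Add(4, -94507) = -94503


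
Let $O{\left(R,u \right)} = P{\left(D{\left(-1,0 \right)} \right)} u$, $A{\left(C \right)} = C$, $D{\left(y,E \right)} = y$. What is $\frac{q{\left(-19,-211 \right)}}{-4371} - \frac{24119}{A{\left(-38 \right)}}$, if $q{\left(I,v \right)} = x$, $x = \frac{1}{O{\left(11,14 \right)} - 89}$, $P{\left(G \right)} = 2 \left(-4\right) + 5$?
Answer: $\frac{13810563557}{21758838} \approx 634.71$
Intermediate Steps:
$P{\left(G \right)} = -3$ ($P{\left(G \right)} = -8 + 5 = -3$)
$O{\left(R,u \right)} = - 3 u$
$x = - \frac{1}{131}$ ($x = \frac{1}{\left(-3\right) 14 - 89} = \frac{1}{-42 - 89} = \frac{1}{-131} = - \frac{1}{131} \approx -0.0076336$)
$q{\left(I,v \right)} = - \frac{1}{131}$
$\frac{q{\left(-19,-211 \right)}}{-4371} - \frac{24119}{A{\left(-38 \right)}} = - \frac{1}{131 \left(-4371\right)} - \frac{24119}{-38} = \left(- \frac{1}{131}\right) \left(- \frac{1}{4371}\right) - - \frac{24119}{38} = \frac{1}{572601} + \frac{24119}{38} = \frac{13810563557}{21758838}$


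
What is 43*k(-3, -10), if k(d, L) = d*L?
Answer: 1290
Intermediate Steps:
k(d, L) = L*d
43*k(-3, -10) = 43*(-10*(-3)) = 43*30 = 1290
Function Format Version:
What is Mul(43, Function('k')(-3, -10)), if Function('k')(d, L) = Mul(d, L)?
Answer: 1290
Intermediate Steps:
Function('k')(d, L) = Mul(L, d)
Mul(43, Function('k')(-3, -10)) = Mul(43, Mul(-10, -3)) = Mul(43, 30) = 1290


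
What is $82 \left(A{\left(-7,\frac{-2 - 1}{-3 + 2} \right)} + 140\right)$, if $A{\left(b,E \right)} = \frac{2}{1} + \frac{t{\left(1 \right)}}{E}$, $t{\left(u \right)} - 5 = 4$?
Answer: $11890$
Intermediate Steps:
$t{\left(u \right)} = 9$ ($t{\left(u \right)} = 5 + 4 = 9$)
$A{\left(b,E \right)} = 2 + \frac{9}{E}$ ($A{\left(b,E \right)} = \frac{2}{1} + \frac{9}{E} = 2 \cdot 1 + \frac{9}{E} = 2 + \frac{9}{E}$)
$82 \left(A{\left(-7,\frac{-2 - 1}{-3 + 2} \right)} + 140\right) = 82 \left(\left(2 + \frac{9}{\left(-2 - 1\right) \frac{1}{-3 + 2}}\right) + 140\right) = 82 \left(\left(2 + \frac{9}{\left(-3\right) \frac{1}{-1}}\right) + 140\right) = 82 \left(\left(2 + \frac{9}{\left(-3\right) \left(-1\right)}\right) + 140\right) = 82 \left(\left(2 + \frac{9}{3}\right) + 140\right) = 82 \left(\left(2 + 9 \cdot \frac{1}{3}\right) + 140\right) = 82 \left(\left(2 + 3\right) + 140\right) = 82 \left(5 + 140\right) = 82 \cdot 145 = 11890$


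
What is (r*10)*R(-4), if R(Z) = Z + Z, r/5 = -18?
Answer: 7200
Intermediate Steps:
r = -90 (r = 5*(-18) = -90)
R(Z) = 2*Z
(r*10)*R(-4) = (-90*10)*(2*(-4)) = -900*(-8) = 7200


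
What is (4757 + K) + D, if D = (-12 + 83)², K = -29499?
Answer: -19701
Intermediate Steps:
D = 5041 (D = 71² = 5041)
(4757 + K) + D = (4757 - 29499) + 5041 = -24742 + 5041 = -19701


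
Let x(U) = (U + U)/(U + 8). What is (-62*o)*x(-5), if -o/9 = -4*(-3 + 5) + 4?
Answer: 7440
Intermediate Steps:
o = 36 (o = -9*(-4*(-3 + 5) + 4) = -9*(-4*2 + 4) = -9*(-8 + 4) = -9*(-4) = 36)
x(U) = 2*U/(8 + U) (x(U) = (2*U)/(8 + U) = 2*U/(8 + U))
(-62*o)*x(-5) = (-62*36)*(2*(-5)/(8 - 5)) = -4464*(-5)/3 = -2232*(-10/3) = 7440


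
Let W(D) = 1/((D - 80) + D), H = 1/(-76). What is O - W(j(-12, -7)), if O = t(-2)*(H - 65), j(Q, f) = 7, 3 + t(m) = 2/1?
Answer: 163091/2508 ≈ 65.028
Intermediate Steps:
t(m) = -1 (t(m) = -3 + 2/1 = -3 + 2*1 = -3 + 2 = -1)
H = -1/76 ≈ -0.013158
O = 4941/76 (O = -(-1/76 - 65) = -1*(-4941/76) = 4941/76 ≈ 65.013)
W(D) = 1/(-80 + 2*D) (W(D) = 1/((-80 + D) + D) = 1/(-80 + 2*D))
O - W(j(-12, -7)) = 4941/76 - 1/(2*(-40 + 7)) = 4941/76 - 1/(2*(-33)) = 4941/76 - (-1)/(2*33) = 4941/76 - 1*(-1/66) = 4941/76 + 1/66 = 163091/2508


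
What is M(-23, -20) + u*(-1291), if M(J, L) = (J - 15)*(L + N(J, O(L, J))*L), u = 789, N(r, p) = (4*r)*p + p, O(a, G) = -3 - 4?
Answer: -533719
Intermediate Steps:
O(a, G) = -7
N(r, p) = p + 4*p*r (N(r, p) = 4*p*r + p = p + 4*p*r)
M(J, L) = (-15 + J)*(L + L*(-7 - 28*J)) (M(J, L) = (J - 15)*(L + (-7*(1 + 4*J))*L) = (-15 + J)*(L + (-7 - 28*J)*L) = (-15 + J)*(L + L*(-7 - 28*J)))
M(-23, -20) + u*(-1291) = 2*(-20)*(45 - 14*(-23)² + 207*(-23)) + 789*(-1291) = 2*(-20)*(45 - 14*529 - 4761) - 1018599 = 2*(-20)*(45 - 7406 - 4761) - 1018599 = 2*(-20)*(-12122) - 1018599 = 484880 - 1018599 = -533719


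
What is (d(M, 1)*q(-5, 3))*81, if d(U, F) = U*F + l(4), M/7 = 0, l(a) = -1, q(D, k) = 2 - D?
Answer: -567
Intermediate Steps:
M = 0 (M = 7*0 = 0)
d(U, F) = -1 + F*U (d(U, F) = U*F - 1 = F*U - 1 = -1 + F*U)
(d(M, 1)*q(-5, 3))*81 = ((-1 + 1*0)*(2 - 1*(-5)))*81 = ((-1 + 0)*(2 + 5))*81 = -1*7*81 = -7*81 = -567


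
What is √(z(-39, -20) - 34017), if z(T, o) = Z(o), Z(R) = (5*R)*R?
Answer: I*√32017 ≈ 178.93*I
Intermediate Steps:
Z(R) = 5*R²
z(T, o) = 5*o²
√(z(-39, -20) - 34017) = √(5*(-20)² - 34017) = √(5*400 - 34017) = √(2000 - 34017) = √(-32017) = I*√32017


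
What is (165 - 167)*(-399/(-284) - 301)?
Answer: 85085/142 ≈ 599.19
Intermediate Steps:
(165 - 167)*(-399/(-284) - 301) = -2*(-399*(-1/284) - 301) = -2*(399/284 - 301) = -2*(-85085/284) = 85085/142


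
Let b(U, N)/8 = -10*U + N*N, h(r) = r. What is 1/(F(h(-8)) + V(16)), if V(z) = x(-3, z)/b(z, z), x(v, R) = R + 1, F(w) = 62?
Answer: 768/47633 ≈ 0.016123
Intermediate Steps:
b(U, N) = -80*U + 8*N**2 (b(U, N) = 8*(-10*U + N*N) = 8*(-10*U + N**2) = 8*(N**2 - 10*U) = -80*U + 8*N**2)
x(v, R) = 1 + R
V(z) = (1 + z)/(-80*z + 8*z**2)
1/(F(h(-8)) + V(16)) = 1/(62 + (1/8)*(1 + 16)/(16*(-10 + 16))) = 1/(62 + (1/8)*(1/16)*17/6) = 1/(62 + (1/8)*(1/16)*(1/6)*17) = 1/(62 + 17/768) = 1/(47633/768) = 768/47633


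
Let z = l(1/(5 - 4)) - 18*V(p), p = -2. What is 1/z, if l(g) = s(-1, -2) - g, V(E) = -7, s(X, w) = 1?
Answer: 1/126 ≈ 0.0079365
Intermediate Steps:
l(g) = 1 - g
z = 126 (z = (1 - 1/(5 - 4)) - 18*(-7) = (1 - 1/1) + 126 = (1 - 1*1) + 126 = (1 - 1) + 126 = 0 + 126 = 126)
1/z = 1/126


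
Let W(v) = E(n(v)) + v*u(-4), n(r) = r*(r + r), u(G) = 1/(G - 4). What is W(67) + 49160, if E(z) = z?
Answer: 465037/8 ≈ 58130.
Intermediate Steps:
u(G) = 1/(-4 + G)
n(r) = 2*r² (n(r) = r*(2*r) = 2*r²)
W(v) = 2*v² - v/8 (W(v) = 2*v² + v/(-4 - 4) = 2*v² + v/(-8) = 2*v² + v*(-⅛) = 2*v² - v/8)
W(67) + 49160 = (⅛)*67*(-1 + 16*67) + 49160 = (⅛)*67*(-1 + 1072) + 49160 = (⅛)*67*1071 + 49160 = 71757/8 + 49160 = 465037/8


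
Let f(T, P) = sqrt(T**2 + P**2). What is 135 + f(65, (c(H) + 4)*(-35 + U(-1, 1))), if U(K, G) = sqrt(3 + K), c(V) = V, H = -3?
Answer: 135 + sqrt(5452 - 70*sqrt(2)) ≈ 208.16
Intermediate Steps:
f(T, P) = sqrt(P**2 + T**2)
135 + f(65, (c(H) + 4)*(-35 + U(-1, 1))) = 135 + sqrt(((-3 + 4)*(-35 + sqrt(3 - 1)))**2 + 65**2) = 135 + sqrt((1*(-35 + sqrt(2)))**2 + 4225) = 135 + sqrt((-35 + sqrt(2))**2 + 4225) = 135 + sqrt(4225 + (-35 + sqrt(2))**2)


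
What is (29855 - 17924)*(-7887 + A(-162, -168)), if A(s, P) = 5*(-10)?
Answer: -94696347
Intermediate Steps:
A(s, P) = -50
(29855 - 17924)*(-7887 + A(-162, -168)) = (29855 - 17924)*(-7887 - 50) = 11931*(-7937) = -94696347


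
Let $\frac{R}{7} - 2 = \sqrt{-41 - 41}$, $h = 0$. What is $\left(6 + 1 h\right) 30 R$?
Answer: $2520 + 1260 i \sqrt{82} \approx 2520.0 + 11410.0 i$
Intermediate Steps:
$R = 14 + 7 i \sqrt{82}$ ($R = 14 + 7 \sqrt{-41 - 41} = 14 + 7 \sqrt{-82} = 14 + 7 i \sqrt{82} \approx 14.0 + 63.388 i$)
$\left(6 + 1 h\right) 30 R = \left(6 + 1 \cdot 0\right) 30 \left(14 + 7 i \sqrt{82}\right) = \left(6 + 0\right) 30 \left(14 + 7 i \sqrt{82}\right) = 6 \cdot 30 \left(14 + 7 i \sqrt{82}\right) = 180 \left(14 + 7 i \sqrt{82}\right) = 2520 + 1260 i \sqrt{82}$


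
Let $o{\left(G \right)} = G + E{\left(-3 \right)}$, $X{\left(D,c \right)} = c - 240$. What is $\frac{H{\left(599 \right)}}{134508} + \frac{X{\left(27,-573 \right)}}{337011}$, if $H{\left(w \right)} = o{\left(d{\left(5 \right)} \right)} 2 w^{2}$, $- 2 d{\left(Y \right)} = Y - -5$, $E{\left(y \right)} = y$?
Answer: $- \frac{161235624665}{3777556299} \approx -42.682$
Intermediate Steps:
$X{\left(D,c \right)} = -240 + c$
$d{\left(Y \right)} = - \frac{5}{2} - \frac{Y}{2}$ ($d{\left(Y \right)} = - \frac{Y - -5}{2} = - \frac{Y + 5}{2} = - \frac{5 + Y}{2} = - \frac{5}{2} - \frac{Y}{2}$)
$o{\left(G \right)} = -3 + G$ ($o{\left(G \right)} = G - 3 = -3 + G$)
$H{\left(w \right)} = - 16 w^{2}$ ($H{\left(w \right)} = \left(-3 - 5\right) 2 w^{2} = - 8 \cdot 2 w^{2} = - 16 w^{2}$)
$\frac{H{\left(599 \right)}}{134508} + \frac{X{\left(27,-573 \right)}}{337011} = \frac{\left(-16\right) 599^{2}}{134508} + \frac{-240 - 573}{337011} = \left(-16\right) 358801 \cdot \frac{1}{134508} - \frac{271}{112337} = \left(-5740816\right) \frac{1}{134508} - \frac{271}{112337} = - \frac{1435204}{33627} - \frac{271}{112337} = - \frac{161235624665}{3777556299}$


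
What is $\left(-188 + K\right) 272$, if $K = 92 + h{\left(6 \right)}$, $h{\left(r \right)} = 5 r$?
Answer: $-17952$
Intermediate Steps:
$K = 122$ ($K = 92 + 5 \cdot 6 = 92 + 30 = 122$)
$\left(-188 + K\right) 272 = \left(-188 + 122\right) 272 = \left(-66\right) 272 = -17952$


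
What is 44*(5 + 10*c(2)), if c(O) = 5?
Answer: 2420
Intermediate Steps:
44*(5 + 10*c(2)) = 44*(5 + 10*5) = 44*(5 + 50) = 44*55 = 2420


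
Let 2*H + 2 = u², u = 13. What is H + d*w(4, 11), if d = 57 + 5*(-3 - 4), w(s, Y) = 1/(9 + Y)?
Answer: 423/5 ≈ 84.600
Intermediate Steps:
H = 167/2 (H = -1 + (½)*13² = -1 + (½)*169 = -1 + 169/2 = 167/2 ≈ 83.500)
d = 22 (d = 57 + 5*(-7) = 57 - 35 = 22)
H + d*w(4, 11) = 167/2 + 22/(9 + 11) = 167/2 + 22/20 = 167/2 + 22*(1/20) = 167/2 + 11/10 = 423/5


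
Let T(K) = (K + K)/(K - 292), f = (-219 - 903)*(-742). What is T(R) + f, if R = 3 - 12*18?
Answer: 420425046/505 ≈ 8.3253e+5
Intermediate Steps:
R = -213 (R = 3 - 216 = -213)
f = 832524 (f = -1122*(-742) = 832524)
T(K) = 2*K/(-292 + K) (T(K) = (2*K)/(-292 + K) = 2*K/(-292 + K))
T(R) + f = 2*(-213)/(-292 - 213) + 832524 = 2*(-213)/(-505) + 832524 = 2*(-213)*(-1/505) + 832524 = 426/505 + 832524 = 420425046/505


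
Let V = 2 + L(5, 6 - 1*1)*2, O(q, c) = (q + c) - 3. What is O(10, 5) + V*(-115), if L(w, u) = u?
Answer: -1368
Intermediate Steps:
O(q, c) = -3 + c + q (O(q, c) = (c + q) - 3 = -3 + c + q)
V = 12 (V = 2 + (6 - 1*1)*2 = 2 + (6 - 1)*2 = 2 + 5*2 = 2 + 10 = 12)
O(10, 5) + V*(-115) = (-3 + 5 + 10) + 12*(-115) = 12 - 1380 = -1368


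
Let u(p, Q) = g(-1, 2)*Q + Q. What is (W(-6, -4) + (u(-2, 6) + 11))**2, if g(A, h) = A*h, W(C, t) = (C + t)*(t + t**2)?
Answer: 13225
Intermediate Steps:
u(p, Q) = -Q (u(p, Q) = (-1*2)*Q + Q = -2*Q + Q = -Q)
(W(-6, -4) + (u(-2, 6) + 11))**2 = (-4*(-6 - 4 + (-4)**2 - 6*(-4)) + (-1*6 + 11))**2 = (-4*(-6 - 4 + 16 + 24) + (-6 + 11))**2 = (-4*30 + 5)**2 = (-120 + 5)**2 = (-115)**2 = 13225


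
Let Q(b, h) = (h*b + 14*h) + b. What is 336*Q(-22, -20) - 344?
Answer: 46024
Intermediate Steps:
Q(b, h) = b + 14*h + b*h (Q(b, h) = (b*h + 14*h) + b = (14*h + b*h) + b = b + 14*h + b*h)
336*Q(-22, -20) - 344 = 336*(-22 + 14*(-20) - 22*(-20)) - 344 = 336*(-22 - 280 + 440) - 344 = 336*138 - 344 = 46368 - 344 = 46024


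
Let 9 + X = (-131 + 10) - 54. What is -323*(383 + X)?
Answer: -64277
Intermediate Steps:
X = -184 (X = -9 + ((-131 + 10) - 54) = -9 + (-121 - 54) = -9 - 175 = -184)
-323*(383 + X) = -323*(383 - 184) = -323*199 = -64277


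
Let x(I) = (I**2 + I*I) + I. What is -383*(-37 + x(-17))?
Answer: -200692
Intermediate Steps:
x(I) = I + 2*I**2 (x(I) = (I**2 + I**2) + I = 2*I**2 + I = I + 2*I**2)
-383*(-37 + x(-17)) = -383*(-37 - 17*(1 + 2*(-17))) = -383*(-37 - 17*(1 - 34)) = -383*(-37 - 17*(-33)) = -383*(-37 + 561) = -383*524 = -200692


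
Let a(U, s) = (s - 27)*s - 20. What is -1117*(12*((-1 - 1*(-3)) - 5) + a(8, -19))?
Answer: -913706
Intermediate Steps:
a(U, s) = -20 + s*(-27 + s) (a(U, s) = (-27 + s)*s - 20 = s*(-27 + s) - 20 = -20 + s*(-27 + s))
-1117*(12*((-1 - 1*(-3)) - 5) + a(8, -19)) = -1117*(12*((-1 - 1*(-3)) - 5) + (-20 + (-19)² - 27*(-19))) = -1117*(12*((-1 + 3) - 5) + (-20 + 361 + 513)) = -1117*(12*(2 - 5) + 854) = -1117*(12*(-3) + 854) = -1117*(-36 + 854) = -1117*818 = -913706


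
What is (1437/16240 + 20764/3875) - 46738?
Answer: -588175912853/12586000 ≈ -46733.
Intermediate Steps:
(1437/16240 + 20764/3875) - 46738 = 68555147/12586000 - 46738 = -588175912853/12586000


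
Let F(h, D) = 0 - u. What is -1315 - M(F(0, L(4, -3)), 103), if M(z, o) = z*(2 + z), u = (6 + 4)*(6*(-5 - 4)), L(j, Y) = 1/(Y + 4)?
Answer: -293995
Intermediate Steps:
L(j, Y) = 1/(4 + Y)
u = -540 (u = 10*(6*(-9)) = 10*(-54) = -540)
F(h, D) = 540 (F(h, D) = 0 - 1*(-540) = 0 + 540 = 540)
-1315 - M(F(0, L(4, -3)), 103) = -1315 - 540*(2 + 540) = -1315 - 540*542 = -1315 - 1*292680 = -1315 - 292680 = -293995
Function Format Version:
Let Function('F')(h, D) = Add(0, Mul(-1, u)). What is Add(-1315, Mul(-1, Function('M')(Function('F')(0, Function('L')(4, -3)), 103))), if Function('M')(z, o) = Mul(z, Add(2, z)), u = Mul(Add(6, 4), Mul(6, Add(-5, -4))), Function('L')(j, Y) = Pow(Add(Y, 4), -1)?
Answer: -293995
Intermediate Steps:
Function('L')(j, Y) = Pow(Add(4, Y), -1)
u = -540 (u = Mul(10, Mul(6, -9)) = Mul(10, -54) = -540)
Function('F')(h, D) = 540 (Function('F')(h, D) = Add(0, Mul(-1, -540)) = Add(0, 540) = 540)
Add(-1315, Mul(-1, Function('M')(Function('F')(0, Function('L')(4, -3)), 103))) = Add(-1315, Mul(-1, Mul(540, Add(2, 540)))) = Add(-1315, Mul(-1, Mul(540, 542))) = Add(-1315, Mul(-1, 292680)) = Add(-1315, -292680) = -293995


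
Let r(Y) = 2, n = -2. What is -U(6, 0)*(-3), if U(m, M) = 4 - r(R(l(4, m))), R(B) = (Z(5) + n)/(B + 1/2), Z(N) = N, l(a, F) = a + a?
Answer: 6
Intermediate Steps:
l(a, F) = 2*a
R(B) = 3/(1/2 + B) (R(B) = (5 - 2)/(B + 1/2) = 3/(B + 1/2) = 3/(1/2 + B))
U(m, M) = 2 (U(m, M) = 4 - 1*2 = 4 - 2 = 2)
-U(6, 0)*(-3) = -1*2*(-3) = -2*(-3) = 6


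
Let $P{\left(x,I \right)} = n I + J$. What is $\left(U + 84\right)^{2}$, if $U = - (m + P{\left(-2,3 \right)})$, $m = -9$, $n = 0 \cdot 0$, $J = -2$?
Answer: $9025$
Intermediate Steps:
$n = 0$
$P{\left(x,I \right)} = -2$ ($P{\left(x,I \right)} = 0 I - 2 = 0 - 2 = -2$)
$U = 11$ ($U = - (-9 - 2) = \left(-1\right) \left(-11\right) = 11$)
$\left(U + 84\right)^{2} = \left(11 + 84\right)^{2} = 95^{2} = 9025$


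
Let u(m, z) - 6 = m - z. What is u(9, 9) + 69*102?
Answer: 7044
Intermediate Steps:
u(m, z) = 6 + m - z (u(m, z) = 6 + (m - z) = 6 + m - z)
u(9, 9) + 69*102 = (6 + 9 - 1*9) + 69*102 = (6 + 9 - 9) + 7038 = 6 + 7038 = 7044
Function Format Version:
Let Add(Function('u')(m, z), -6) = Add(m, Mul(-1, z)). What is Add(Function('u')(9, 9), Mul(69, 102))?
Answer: 7044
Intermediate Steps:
Function('u')(m, z) = Add(6, m, Mul(-1, z)) (Function('u')(m, z) = Add(6, Add(m, Mul(-1, z))) = Add(6, m, Mul(-1, z)))
Add(Function('u')(9, 9), Mul(69, 102)) = Add(Add(6, 9, Mul(-1, 9)), Mul(69, 102)) = Add(Add(6, 9, -9), 7038) = Add(6, 7038) = 7044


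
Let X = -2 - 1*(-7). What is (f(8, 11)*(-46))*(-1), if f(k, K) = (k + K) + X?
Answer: 1104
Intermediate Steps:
X = 5 (X = -2 + 7 = 5)
f(k, K) = 5 + K + k (f(k, K) = (k + K) + 5 = (K + k) + 5 = 5 + K + k)
(f(8, 11)*(-46))*(-1) = ((5 + 11 + 8)*(-46))*(-1) = (24*(-46))*(-1) = -1104*(-1) = 1104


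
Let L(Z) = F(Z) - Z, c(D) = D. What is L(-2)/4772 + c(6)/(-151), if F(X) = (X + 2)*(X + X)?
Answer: -14165/360286 ≈ -0.039316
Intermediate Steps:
F(X) = 2*X*(2 + X) (F(X) = (2 + X)*(2*X) = 2*X*(2 + X))
L(Z) = -Z + 2*Z*(2 + Z) (L(Z) = 2*Z*(2 + Z) - Z = -Z + 2*Z*(2 + Z))
L(-2)/4772 + c(6)/(-151) = -2*(3 + 2*(-2))/4772 + 6/(-151) = -2*(3 - 4)*(1/4772) + 6*(-1/151) = -2*(-1)*(1/4772) - 6/151 = 2*(1/4772) - 6/151 = 1/2386 - 6/151 = -14165/360286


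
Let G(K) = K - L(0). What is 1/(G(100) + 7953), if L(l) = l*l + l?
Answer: 1/8053 ≈ 0.00012418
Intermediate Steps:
L(l) = l + l² (L(l) = l² + l = l + l²)
G(K) = K (G(K) = K - 0*(1 + 0) = K - 0 = K - 1*0 = K + 0 = K)
1/(G(100) + 7953) = 1/(100 + 7953) = 1/8053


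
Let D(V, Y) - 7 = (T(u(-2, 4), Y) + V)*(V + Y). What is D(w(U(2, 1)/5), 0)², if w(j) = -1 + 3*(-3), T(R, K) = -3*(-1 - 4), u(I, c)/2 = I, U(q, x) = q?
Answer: 1849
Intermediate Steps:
u(I, c) = 2*I
T(R, K) = 15 (T(R, K) = -3*(-5) = 15)
w(j) = -10 (w(j) = -1 - 9 = -10)
D(V, Y) = 7 + (15 + V)*(V + Y)
D(w(U(2, 1)/5), 0)² = (7 + (-10)² + 15*(-10) + 15*0 - 10*0)² = (7 + 100 - 150 + 0 + 0)² = (-43)² = 1849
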